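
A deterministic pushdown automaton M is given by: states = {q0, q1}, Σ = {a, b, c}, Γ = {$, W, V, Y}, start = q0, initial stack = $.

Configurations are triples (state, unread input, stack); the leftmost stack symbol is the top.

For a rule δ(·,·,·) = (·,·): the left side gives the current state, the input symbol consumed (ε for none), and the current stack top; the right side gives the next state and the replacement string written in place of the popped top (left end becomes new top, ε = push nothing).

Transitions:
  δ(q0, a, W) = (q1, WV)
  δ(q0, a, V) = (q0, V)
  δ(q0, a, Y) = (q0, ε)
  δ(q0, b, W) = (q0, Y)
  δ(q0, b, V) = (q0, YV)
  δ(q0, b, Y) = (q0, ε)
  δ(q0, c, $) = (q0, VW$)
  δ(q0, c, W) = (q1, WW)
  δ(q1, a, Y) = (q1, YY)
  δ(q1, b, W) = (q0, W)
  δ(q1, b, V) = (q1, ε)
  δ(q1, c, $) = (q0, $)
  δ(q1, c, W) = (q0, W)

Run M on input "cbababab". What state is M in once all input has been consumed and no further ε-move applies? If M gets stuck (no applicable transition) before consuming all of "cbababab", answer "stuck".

(q0, cbababab, $)
  read c, top $: go to q0, push VW$ → (q0, bababab, VW$)
  read b, top V: go to q0, push YV → (q0, ababab, YVW$)
  read a, top Y: go to q0, push ε → (q0, babab, VW$)
  read b, top V: go to q0, push YV → (q0, abab, YVW$)
  read a, top Y: go to q0, push ε → (q0, bab, VW$)
  read b, top V: go to q0, push YV → (q0, ab, YVW$)
  read a, top Y: go to q0, push ε → (q0, b, VW$)
  read b, top V: go to q0, push YV → (q0, ε, YVW$)
All input consumed; M is in state q0.

q0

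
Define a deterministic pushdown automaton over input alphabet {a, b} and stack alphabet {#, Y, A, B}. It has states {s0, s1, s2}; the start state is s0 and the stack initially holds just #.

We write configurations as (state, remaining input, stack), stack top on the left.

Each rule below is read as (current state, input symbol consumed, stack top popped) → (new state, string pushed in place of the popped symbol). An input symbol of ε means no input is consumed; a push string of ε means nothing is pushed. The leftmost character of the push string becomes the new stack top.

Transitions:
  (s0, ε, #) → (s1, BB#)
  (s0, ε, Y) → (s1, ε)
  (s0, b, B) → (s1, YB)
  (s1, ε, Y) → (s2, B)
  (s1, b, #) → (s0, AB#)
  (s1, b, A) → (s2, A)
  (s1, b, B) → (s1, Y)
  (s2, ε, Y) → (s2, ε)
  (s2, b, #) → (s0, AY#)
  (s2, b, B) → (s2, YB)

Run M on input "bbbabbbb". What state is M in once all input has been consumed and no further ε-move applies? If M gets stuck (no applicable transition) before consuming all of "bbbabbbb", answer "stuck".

(s0, bbbabbbb, #)
  ε-move, top #: go to s1, push BB# → (s1, bbbabbbb, BB#)
  read b, top B: go to s1, push Y → (s1, bbabbbb, YB#)
  ε-move, top Y: go to s2, push B → (s2, bbabbbb, BB#)
  read b, top B: go to s2, push YB → (s2, babbbb, YBB#)
  ε-move, top Y: go to s2, push ε → (s2, babbbb, BB#)
  read b, top B: go to s2, push YB → (s2, abbbb, YBB#)
  ε-move, top Y: go to s2, push ε → (s2, abbbb, BB#)
No transition for (s2, a, top B); M blocks with input abbbb remaining.

stuck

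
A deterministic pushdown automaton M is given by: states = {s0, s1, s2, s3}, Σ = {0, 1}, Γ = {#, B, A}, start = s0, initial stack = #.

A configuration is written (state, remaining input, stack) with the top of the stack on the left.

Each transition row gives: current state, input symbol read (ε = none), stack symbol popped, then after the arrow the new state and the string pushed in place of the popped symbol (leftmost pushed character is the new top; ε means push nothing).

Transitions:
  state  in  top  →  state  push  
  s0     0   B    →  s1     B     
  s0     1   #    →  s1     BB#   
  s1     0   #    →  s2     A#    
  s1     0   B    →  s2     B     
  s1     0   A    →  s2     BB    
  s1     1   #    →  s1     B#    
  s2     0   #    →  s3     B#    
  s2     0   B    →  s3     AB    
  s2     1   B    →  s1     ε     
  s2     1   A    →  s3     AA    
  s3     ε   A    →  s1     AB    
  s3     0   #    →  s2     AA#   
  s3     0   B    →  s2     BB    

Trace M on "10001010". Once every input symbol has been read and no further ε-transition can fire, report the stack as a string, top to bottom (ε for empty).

(s0, 10001010, #) ⊢ (s1, 0001010, BB#) ⊢ (s2, 001010, BB#) ⊢ (s3, 01010, ABB#) ⊢ (s1, 01010, ABBB#) ⊢ (s2, 1010, BBBBB#) ⊢ (s1, 010, BBBB#) ⊢ (s2, 10, BBBB#) ⊢ (s1, 0, BBB#) ⊢ (s2, ε, BBB#)
All input consumed in state s2 with stack BBB#.

BBB#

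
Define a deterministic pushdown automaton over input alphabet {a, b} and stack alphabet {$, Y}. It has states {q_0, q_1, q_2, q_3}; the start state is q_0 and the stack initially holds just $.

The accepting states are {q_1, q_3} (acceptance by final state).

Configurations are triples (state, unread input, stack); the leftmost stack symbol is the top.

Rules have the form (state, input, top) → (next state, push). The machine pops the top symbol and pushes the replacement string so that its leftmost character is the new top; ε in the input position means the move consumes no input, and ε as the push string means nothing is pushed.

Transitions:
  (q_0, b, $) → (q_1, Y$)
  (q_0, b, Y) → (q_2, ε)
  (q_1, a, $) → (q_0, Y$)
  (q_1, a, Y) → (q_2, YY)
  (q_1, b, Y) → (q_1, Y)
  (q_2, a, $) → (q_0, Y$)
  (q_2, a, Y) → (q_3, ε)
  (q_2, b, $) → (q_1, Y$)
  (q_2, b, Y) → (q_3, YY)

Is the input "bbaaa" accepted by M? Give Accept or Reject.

Reject

(q_0, bbaaa, $) ⊢ (q_1, baaa, Y$) ⊢ (q_1, aaa, Y$) ⊢ (q_2, aa, YY$) ⊢ (q_3, a, Y$)
No transition applies at (q_3, a, Y$); input not fully consumed.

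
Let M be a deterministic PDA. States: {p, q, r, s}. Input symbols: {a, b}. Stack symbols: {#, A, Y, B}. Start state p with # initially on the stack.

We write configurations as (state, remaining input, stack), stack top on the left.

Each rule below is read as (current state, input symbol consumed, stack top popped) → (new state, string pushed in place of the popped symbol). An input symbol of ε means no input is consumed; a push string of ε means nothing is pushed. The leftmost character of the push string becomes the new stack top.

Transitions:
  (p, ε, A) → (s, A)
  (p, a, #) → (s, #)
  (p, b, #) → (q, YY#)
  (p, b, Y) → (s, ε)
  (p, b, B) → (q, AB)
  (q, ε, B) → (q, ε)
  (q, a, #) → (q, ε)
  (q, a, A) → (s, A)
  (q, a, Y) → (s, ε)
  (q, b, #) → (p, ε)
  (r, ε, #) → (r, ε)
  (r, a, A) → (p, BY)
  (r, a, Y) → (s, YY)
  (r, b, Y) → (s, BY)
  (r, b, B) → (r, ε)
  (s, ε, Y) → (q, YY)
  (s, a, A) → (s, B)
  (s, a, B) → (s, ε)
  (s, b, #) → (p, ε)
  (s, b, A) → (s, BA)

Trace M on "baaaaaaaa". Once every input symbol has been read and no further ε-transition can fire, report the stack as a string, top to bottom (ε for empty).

(p, baaaaaaaa, #) ⊢ (q, aaaaaaaa, YY#) ⊢ (s, aaaaaaa, Y#) ⊢ (q, aaaaaaa, YY#) ⊢ (s, aaaaaa, Y#) ⊢ (q, aaaaaa, YY#) ⊢ (s, aaaaa, Y#) ⊢ (q, aaaaa, YY#) ⊢ (s, aaaa, Y#) ⊢ (q, aaaa, YY#) ⊢ (s, aaa, Y#) ⊢ (q, aaa, YY#) ⊢ (s, aa, Y#) ⊢ (q, aa, YY#) ⊢ (s, a, Y#) ⊢ (q, a, YY#) ⊢ (s, ε, Y#) ⊢ (q, ε, YY#)
All input consumed in state q with stack YY#.

YY#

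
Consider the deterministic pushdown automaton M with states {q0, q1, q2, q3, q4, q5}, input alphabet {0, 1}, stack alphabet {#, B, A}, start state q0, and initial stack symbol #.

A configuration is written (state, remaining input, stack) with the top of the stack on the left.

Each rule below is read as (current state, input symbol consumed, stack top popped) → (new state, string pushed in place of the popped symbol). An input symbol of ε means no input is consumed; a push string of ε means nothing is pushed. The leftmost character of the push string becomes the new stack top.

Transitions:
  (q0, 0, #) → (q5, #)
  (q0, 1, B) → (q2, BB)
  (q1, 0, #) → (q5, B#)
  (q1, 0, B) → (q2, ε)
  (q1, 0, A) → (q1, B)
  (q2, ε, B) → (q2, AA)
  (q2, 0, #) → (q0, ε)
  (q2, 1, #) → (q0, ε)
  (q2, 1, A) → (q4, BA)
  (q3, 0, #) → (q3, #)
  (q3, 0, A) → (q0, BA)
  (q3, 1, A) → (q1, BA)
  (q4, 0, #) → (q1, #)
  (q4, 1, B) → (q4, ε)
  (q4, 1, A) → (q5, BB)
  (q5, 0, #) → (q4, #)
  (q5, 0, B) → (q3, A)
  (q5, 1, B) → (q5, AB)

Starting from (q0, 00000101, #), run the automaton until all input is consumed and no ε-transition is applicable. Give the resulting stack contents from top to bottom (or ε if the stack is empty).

(q0, 00000101, #)
  read 0, top #: go to q5, push # → (q5, 0000101, #)
  read 0, top #: go to q4, push # → (q4, 000101, #)
  read 0, top #: go to q1, push # → (q1, 00101, #)
  read 0, top #: go to q5, push B# → (q5, 0101, B#)
  read 0, top B: go to q3, push A → (q3, 101, A#)
  read 1, top A: go to q1, push BA → (q1, 01, BA#)
  read 0, top B: go to q2, push ε → (q2, 1, A#)
  read 1, top A: go to q4, push BA → (q4, ε, BA#)
All input consumed in state q4 with stack BA#.

BA#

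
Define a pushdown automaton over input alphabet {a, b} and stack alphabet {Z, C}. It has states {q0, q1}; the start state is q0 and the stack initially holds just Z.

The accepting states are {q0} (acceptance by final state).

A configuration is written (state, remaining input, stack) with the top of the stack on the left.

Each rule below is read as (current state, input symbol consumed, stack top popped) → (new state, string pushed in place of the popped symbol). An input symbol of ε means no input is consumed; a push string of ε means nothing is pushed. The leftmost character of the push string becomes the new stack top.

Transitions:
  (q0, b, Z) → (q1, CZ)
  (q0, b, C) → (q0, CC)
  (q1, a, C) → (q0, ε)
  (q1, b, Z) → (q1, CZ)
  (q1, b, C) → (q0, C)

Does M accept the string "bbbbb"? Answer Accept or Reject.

One accepting computation: (q0, bbbbb, Z) ⊢ (q1, bbbb, CZ) ⊢ (q0, bbb, CZ) ⊢ (q0, bb, CCZ) ⊢ (q0, b, CCCZ) ⊢ (q0, ε, CCCCZ)
All input consumed and state q0 ∈ F.

Accept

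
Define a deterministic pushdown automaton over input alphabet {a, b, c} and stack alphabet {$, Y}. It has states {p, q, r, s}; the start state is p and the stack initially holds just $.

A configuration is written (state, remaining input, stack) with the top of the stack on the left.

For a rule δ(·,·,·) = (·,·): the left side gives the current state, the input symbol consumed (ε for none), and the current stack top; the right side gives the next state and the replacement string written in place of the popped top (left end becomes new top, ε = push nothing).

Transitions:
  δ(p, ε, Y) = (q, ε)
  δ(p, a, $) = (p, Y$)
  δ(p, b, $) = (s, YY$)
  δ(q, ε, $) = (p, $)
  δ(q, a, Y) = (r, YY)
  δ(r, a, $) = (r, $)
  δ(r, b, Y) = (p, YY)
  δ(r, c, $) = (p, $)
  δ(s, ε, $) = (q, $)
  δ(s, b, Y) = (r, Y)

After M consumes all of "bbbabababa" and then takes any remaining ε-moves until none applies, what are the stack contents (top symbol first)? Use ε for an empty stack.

(p, bbbabababa, $)
  read b, top $: go to s, push YY$ → (s, bbabababa, YY$)
  read b, top Y: go to r, push Y → (r, babababa, YY$)
  read b, top Y: go to p, push YY → (p, abababa, YYY$)
  ε-move, top Y: go to q, push ε → (q, abababa, YY$)
  read a, top Y: go to r, push YY → (r, bababa, YYY$)
  read b, top Y: go to p, push YY → (p, ababa, YYYY$)
  ε-move, top Y: go to q, push ε → (q, ababa, YYY$)
  read a, top Y: go to r, push YY → (r, baba, YYYY$)
  read b, top Y: go to p, push YY → (p, aba, YYYYY$)
  ε-move, top Y: go to q, push ε → (q, aba, YYYY$)
  read a, top Y: go to r, push YY → (r, ba, YYYYY$)
  read b, top Y: go to p, push YY → (p, a, YYYYYY$)
  ε-move, top Y: go to q, push ε → (q, a, YYYYY$)
  read a, top Y: go to r, push YY → (r, ε, YYYYYY$)
All input consumed in state r with stack YYYYYY$.

YYYYYY$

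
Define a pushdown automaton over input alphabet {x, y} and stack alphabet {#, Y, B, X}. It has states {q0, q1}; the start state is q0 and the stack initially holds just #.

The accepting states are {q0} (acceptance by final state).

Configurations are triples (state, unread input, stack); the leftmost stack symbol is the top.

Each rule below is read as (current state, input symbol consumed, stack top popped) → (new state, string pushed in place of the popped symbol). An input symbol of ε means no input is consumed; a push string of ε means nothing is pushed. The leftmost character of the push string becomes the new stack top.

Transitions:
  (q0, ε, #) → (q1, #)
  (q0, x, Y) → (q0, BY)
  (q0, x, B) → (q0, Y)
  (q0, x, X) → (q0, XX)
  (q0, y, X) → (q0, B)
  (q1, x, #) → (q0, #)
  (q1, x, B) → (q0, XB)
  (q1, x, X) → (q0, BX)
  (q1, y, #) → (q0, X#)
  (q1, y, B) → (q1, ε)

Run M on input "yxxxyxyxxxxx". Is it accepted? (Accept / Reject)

Reject

No computation consumes all input and reaches a final state.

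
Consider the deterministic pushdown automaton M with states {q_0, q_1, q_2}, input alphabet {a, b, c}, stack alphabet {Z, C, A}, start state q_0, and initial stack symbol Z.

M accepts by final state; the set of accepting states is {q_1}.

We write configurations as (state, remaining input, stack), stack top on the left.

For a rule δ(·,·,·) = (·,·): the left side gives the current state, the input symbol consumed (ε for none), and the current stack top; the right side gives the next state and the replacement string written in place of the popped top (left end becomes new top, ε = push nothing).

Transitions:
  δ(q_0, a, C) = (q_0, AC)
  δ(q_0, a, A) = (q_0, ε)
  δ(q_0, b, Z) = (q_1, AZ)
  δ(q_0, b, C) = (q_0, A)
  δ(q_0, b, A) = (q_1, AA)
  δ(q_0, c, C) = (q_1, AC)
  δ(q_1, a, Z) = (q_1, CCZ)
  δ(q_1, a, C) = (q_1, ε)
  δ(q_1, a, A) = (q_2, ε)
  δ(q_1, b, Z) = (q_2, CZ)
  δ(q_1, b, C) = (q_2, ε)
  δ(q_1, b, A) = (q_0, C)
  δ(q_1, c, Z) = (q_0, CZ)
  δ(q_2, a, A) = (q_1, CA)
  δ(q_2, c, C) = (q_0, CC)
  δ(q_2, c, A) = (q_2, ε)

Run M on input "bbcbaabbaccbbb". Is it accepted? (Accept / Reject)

Reject

(q_0, bbcbaabbaccbbb, Z)
  read b, top Z: go to q_1, push AZ → (q_1, bcbaabbaccbbb, AZ)
  read b, top A: go to q_0, push C → (q_0, cbaabbaccbbb, CZ)
  read c, top C: go to q_1, push AC → (q_1, baabbaccbbb, ACZ)
  read b, top A: go to q_0, push C → (q_0, aabbaccbbb, CCZ)
  read a, top C: go to q_0, push AC → (q_0, abbaccbbb, ACCZ)
  read a, top A: go to q_0, push ε → (q_0, bbaccbbb, CCZ)
  read b, top C: go to q_0, push A → (q_0, baccbbb, ACZ)
  read b, top A: go to q_1, push AA → (q_1, accbbb, AACZ)
  read a, top A: go to q_2, push ε → (q_2, ccbbb, ACZ)
  read c, top A: go to q_2, push ε → (q_2, cbbb, CZ)
  read c, top C: go to q_0, push CC → (q_0, bbb, CCZ)
  read b, top C: go to q_0, push A → (q_0, bb, ACZ)
  read b, top A: go to q_1, push AA → (q_1, b, AACZ)
  read b, top A: go to q_0, push C → (q_0, ε, CACZ)
All input consumed; state q_0 ∉ F and no further ε-move applies.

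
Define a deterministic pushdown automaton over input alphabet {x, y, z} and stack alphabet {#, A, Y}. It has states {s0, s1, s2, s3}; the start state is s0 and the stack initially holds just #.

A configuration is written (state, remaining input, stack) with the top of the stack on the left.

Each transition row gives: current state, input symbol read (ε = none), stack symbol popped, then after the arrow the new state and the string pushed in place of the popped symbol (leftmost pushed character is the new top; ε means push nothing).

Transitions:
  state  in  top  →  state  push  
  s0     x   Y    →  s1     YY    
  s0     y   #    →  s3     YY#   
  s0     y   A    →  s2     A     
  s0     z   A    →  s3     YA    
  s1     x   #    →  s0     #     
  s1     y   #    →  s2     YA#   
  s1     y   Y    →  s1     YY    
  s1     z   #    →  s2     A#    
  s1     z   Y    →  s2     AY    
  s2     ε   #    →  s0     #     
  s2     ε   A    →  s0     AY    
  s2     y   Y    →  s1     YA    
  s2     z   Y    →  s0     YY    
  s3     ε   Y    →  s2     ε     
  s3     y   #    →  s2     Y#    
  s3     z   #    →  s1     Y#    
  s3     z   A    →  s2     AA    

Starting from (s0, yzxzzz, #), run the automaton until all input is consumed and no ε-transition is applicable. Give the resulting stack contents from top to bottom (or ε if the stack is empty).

AYYYYYY#

(s0, yzxzzz, #)
  read y, top #: go to s3, push YY# → (s3, zxzzz, YY#)
  ε-move, top Y: go to s2, push ε → (s2, zxzzz, Y#)
  read z, top Y: go to s0, push YY → (s0, xzzz, YY#)
  read x, top Y: go to s1, push YY → (s1, zzz, YYY#)
  read z, top Y: go to s2, push AY → (s2, zz, AYYY#)
  ε-move, top A: go to s0, push AY → (s0, zz, AYYYY#)
  read z, top A: go to s3, push YA → (s3, z, YAYYYY#)
  ε-move, top Y: go to s2, push ε → (s2, z, AYYYY#)
  ε-move, top A: go to s0, push AY → (s0, z, AYYYYY#)
  read z, top A: go to s3, push YA → (s3, ε, YAYYYYY#)
  ε-move, top Y: go to s2, push ε → (s2, ε, AYYYYY#)
  ε-move, top A: go to s0, push AY → (s0, ε, AYYYYYY#)
All input consumed in state s0 with stack AYYYYYY#.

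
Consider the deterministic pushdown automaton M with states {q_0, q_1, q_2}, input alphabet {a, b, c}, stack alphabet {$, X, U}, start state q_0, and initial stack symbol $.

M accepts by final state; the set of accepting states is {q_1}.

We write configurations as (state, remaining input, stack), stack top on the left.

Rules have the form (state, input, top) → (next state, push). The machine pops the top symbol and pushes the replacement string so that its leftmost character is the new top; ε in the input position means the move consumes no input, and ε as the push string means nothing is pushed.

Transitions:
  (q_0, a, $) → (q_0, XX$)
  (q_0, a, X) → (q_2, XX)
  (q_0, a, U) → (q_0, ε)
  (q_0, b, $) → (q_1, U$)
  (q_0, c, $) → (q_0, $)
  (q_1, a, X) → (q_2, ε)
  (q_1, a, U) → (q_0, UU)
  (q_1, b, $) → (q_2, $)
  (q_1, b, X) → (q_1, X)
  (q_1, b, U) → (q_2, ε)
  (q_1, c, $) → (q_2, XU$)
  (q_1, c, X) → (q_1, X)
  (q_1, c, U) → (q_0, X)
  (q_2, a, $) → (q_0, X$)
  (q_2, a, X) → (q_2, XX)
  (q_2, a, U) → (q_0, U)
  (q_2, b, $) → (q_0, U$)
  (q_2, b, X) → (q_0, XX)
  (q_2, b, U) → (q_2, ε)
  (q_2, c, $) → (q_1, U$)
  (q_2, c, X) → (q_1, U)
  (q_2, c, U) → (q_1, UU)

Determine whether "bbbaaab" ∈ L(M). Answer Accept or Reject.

(q_0, bbbaaab, $)
  read b, top $: go to q_1, push U$ → (q_1, bbaaab, U$)
  read b, top U: go to q_2, push ε → (q_2, baaab, $)
  read b, top $: go to q_0, push U$ → (q_0, aaab, U$)
  read a, top U: go to q_0, push ε → (q_0, aab, $)
  read a, top $: go to q_0, push XX$ → (q_0, ab, XX$)
  read a, top X: go to q_2, push XX → (q_2, b, XXX$)
  read b, top X: go to q_0, push XX → (q_0, ε, XXXX$)
All input consumed; state q_0 ∉ F and no further ε-move applies.

Reject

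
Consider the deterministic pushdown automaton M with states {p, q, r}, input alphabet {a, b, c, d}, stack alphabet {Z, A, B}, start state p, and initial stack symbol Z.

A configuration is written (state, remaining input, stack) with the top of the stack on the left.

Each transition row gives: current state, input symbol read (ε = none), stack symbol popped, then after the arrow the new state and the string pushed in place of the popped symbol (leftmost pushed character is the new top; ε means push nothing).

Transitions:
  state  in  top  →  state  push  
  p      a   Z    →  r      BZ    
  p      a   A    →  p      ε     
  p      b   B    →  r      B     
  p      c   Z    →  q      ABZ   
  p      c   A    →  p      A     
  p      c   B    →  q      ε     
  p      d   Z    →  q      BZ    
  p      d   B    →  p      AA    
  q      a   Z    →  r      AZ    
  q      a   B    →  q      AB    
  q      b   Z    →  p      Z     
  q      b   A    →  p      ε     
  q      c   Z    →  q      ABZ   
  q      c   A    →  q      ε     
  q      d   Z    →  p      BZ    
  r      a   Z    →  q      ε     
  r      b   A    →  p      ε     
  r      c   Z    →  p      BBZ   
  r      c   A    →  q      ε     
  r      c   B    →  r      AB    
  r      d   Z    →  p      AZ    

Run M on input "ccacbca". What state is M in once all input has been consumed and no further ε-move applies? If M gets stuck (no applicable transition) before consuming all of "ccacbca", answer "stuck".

stuck

(p, ccacbca, Z)
  read c, top Z: go to q, push ABZ → (q, cacbca, ABZ)
  read c, top A: go to q, push ε → (q, acbca, BZ)
  read a, top B: go to q, push AB → (q, cbca, ABZ)
  read c, top A: go to q, push ε → (q, bca, BZ)
No transition for (q, b, top B); M blocks with input bca remaining.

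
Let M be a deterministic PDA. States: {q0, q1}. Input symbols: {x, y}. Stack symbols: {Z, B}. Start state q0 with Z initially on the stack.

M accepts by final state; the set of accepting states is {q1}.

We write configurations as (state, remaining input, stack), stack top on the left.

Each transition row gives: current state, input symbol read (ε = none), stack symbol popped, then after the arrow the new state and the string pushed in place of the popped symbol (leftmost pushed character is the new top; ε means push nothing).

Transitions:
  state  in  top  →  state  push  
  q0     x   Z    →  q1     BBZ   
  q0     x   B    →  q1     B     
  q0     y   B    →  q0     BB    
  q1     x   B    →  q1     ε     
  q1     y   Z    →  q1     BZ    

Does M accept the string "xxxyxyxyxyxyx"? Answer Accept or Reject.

Accept

(q0, xxxyxyxyxyxyx, Z)
  read x, top Z: go to q1, push BBZ → (q1, xxyxyxyxyxyx, BBZ)
  read x, top B: go to q1, push ε → (q1, xyxyxyxyxyx, BZ)
  read x, top B: go to q1, push ε → (q1, yxyxyxyxyx, Z)
  read y, top Z: go to q1, push BZ → (q1, xyxyxyxyx, BZ)
  read x, top B: go to q1, push ε → (q1, yxyxyxyx, Z)
  read y, top Z: go to q1, push BZ → (q1, xyxyxyx, BZ)
  read x, top B: go to q1, push ε → (q1, yxyxyx, Z)
  read y, top Z: go to q1, push BZ → (q1, xyxyx, BZ)
  read x, top B: go to q1, push ε → (q1, yxyx, Z)
  read y, top Z: go to q1, push BZ → (q1, xyx, BZ)
  read x, top B: go to q1, push ε → (q1, yx, Z)
  read y, top Z: go to q1, push BZ → (q1, x, BZ)
  read x, top B: go to q1, push ε → (q1, ε, Z)
All input consumed; state q1 ∈ F.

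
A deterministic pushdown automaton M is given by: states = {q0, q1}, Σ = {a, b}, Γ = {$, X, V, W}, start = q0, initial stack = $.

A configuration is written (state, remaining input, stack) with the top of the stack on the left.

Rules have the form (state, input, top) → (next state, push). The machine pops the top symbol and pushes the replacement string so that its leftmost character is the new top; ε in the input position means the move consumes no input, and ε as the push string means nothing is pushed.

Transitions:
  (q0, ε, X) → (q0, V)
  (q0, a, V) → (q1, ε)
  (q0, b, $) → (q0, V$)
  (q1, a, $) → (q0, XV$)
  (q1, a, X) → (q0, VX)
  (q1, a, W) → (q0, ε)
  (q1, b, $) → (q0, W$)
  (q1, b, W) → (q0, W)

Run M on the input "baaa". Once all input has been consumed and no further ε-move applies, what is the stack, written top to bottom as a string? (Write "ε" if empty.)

(q0, baaa, $)
  read b, top $: go to q0, push V$ → (q0, aaa, V$)
  read a, top V: go to q1, push ε → (q1, aa, $)
  read a, top $: go to q0, push XV$ → (q0, a, XV$)
  ε-move, top X: go to q0, push V → (q0, a, VV$)
  read a, top V: go to q1, push ε → (q1, ε, V$)
All input consumed in state q1 with stack V$.

V$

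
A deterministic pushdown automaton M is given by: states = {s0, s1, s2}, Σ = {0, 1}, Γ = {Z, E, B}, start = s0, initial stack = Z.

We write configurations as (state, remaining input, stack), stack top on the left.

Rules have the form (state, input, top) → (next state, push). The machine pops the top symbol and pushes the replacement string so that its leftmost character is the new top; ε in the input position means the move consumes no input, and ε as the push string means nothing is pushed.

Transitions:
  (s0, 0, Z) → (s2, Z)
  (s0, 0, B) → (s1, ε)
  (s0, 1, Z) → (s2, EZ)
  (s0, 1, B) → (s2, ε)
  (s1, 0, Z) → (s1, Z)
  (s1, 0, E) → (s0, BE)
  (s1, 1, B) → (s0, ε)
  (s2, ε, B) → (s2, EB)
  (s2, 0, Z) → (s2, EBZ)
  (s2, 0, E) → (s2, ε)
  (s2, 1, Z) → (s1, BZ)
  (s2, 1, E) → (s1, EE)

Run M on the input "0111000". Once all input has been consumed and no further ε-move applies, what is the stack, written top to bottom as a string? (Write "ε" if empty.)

EBZ

(s0, 0111000, Z)
  read 0, top Z: go to s2, push Z → (s2, 111000, Z)
  read 1, top Z: go to s1, push BZ → (s1, 11000, BZ)
  read 1, top B: go to s0, push ε → (s0, 1000, Z)
  read 1, top Z: go to s2, push EZ → (s2, 000, EZ)
  read 0, top E: go to s2, push ε → (s2, 00, Z)
  read 0, top Z: go to s2, push EBZ → (s2, 0, EBZ)
  read 0, top E: go to s2, push ε → (s2, ε, BZ)
  ε-move, top B: go to s2, push EB → (s2, ε, EBZ)
All input consumed in state s2 with stack EBZ.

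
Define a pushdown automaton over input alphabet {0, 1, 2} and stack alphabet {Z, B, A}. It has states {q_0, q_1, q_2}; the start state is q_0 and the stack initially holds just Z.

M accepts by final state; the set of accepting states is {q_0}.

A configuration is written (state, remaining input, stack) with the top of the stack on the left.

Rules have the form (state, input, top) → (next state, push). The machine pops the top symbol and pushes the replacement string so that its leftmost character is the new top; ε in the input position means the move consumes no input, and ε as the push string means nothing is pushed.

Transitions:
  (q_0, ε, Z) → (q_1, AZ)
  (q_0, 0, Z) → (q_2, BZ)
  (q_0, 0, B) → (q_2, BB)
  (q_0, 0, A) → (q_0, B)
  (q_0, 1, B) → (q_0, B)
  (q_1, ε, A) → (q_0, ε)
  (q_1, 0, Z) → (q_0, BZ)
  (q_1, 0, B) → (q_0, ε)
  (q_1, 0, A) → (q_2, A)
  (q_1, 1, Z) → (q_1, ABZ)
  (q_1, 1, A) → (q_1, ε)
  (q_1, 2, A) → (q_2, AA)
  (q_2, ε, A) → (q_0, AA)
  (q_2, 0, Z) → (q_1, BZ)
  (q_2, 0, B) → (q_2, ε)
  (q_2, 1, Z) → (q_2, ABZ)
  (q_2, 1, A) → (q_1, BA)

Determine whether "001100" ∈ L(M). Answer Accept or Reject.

One accepting computation: (q_0, 001100, Z) ⊢ (q_2, 01100, BZ) ⊢ (q_2, 1100, Z) ⊢ (q_2, 100, ABZ) ⊢ (q_1, 00, BABZ) ⊢ (q_0, 0, ABZ) ⊢ (q_0, ε, BBZ)
All input consumed and state q_0 ∈ F.

Accept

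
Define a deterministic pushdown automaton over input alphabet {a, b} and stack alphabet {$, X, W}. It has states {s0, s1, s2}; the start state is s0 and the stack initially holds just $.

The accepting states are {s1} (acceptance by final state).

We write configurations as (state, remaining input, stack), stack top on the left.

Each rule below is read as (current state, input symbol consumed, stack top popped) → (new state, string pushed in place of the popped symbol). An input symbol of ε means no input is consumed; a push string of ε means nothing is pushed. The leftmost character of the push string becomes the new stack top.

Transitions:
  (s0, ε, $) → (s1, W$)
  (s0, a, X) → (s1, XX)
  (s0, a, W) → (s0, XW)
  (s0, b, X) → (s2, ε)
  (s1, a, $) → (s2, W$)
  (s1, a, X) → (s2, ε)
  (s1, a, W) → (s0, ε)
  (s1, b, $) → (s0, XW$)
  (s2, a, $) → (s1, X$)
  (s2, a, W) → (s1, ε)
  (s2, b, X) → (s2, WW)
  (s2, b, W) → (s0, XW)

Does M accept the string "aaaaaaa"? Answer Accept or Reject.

(s0, aaaaaaa, $) ⊢ (s1, aaaaaaa, W$) ⊢ (s0, aaaaaa, $) ⊢ (s1, aaaaaa, W$) ⊢ (s0, aaaaa, $) ⊢ (s1, aaaaa, W$) ⊢ (s0, aaaa, $) ⊢ (s1, aaaa, W$) ⊢ (s0, aaa, $) ⊢ (s1, aaa, W$) ⊢ (s0, aa, $) ⊢ (s1, aa, W$) ⊢ (s0, a, $) ⊢ (s1, a, W$) ⊢ (s0, ε, $) ⊢ (s1, ε, W$)
All input consumed; state s1 ∈ F.

Accept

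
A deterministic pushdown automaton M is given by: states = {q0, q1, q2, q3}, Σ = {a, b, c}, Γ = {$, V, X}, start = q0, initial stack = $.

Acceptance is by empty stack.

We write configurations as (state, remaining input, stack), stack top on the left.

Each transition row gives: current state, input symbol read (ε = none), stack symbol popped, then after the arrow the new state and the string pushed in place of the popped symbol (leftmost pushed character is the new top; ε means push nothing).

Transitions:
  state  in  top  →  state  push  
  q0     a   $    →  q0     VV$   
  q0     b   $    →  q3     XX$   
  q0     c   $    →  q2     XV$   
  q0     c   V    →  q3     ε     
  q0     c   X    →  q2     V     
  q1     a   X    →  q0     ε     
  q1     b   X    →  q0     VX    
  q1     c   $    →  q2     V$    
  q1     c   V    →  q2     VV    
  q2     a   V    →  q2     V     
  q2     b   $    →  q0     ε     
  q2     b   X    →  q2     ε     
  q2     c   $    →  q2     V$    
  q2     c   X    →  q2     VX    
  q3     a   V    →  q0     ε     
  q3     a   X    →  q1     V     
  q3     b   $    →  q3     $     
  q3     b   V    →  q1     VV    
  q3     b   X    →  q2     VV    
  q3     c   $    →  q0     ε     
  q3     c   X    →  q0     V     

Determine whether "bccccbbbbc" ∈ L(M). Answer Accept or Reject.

Accept

(q0, bccccbbbbc, $)
  read b, top $: go to q3, push XX$ → (q3, ccccbbbbc, XX$)
  read c, top X: go to q0, push V → (q0, cccbbbbc, VX$)
  read c, top V: go to q3, push ε → (q3, ccbbbbc, X$)
  read c, top X: go to q0, push V → (q0, cbbbbc, V$)
  read c, top V: go to q3, push ε → (q3, bbbbc, $)
  read b, top $: go to q3, push $ → (q3, bbbc, $)
  read b, top $: go to q3, push $ → (q3, bbc, $)
  read b, top $: go to q3, push $ → (q3, bc, $)
  read b, top $: go to q3, push $ → (q3, c, $)
  read c, top $: go to q0, push ε → (q0, ε, ε)
All input consumed and the stack is empty.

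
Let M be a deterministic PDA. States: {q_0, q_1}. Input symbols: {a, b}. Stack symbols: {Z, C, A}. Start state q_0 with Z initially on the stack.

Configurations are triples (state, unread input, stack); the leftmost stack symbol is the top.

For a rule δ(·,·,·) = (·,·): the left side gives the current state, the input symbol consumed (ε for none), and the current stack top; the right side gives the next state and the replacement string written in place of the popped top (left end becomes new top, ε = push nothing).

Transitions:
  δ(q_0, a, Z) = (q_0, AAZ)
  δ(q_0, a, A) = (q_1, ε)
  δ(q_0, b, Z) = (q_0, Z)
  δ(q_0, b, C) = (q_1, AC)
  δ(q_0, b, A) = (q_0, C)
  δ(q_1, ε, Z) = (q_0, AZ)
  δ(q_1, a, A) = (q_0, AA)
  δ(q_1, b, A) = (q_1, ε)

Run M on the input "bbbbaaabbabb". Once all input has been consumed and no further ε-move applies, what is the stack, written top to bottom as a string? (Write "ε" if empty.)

ACACAZ

(q_0, bbbbaaabbabb, Z) ⊢ (q_0, bbbaaabbabb, Z) ⊢ (q_0, bbaaabbabb, Z) ⊢ (q_0, baaabbabb, Z) ⊢ (q_0, aaabbabb, Z) ⊢ (q_0, aabbabb, AAZ) ⊢ (q_1, abbabb, AZ) ⊢ (q_0, bbabb, AAZ) ⊢ (q_0, babb, CAZ) ⊢ (q_1, abb, ACAZ) ⊢ (q_0, bb, AACAZ) ⊢ (q_0, b, CACAZ) ⊢ (q_1, ε, ACACAZ)
All input consumed in state q_1 with stack ACACAZ.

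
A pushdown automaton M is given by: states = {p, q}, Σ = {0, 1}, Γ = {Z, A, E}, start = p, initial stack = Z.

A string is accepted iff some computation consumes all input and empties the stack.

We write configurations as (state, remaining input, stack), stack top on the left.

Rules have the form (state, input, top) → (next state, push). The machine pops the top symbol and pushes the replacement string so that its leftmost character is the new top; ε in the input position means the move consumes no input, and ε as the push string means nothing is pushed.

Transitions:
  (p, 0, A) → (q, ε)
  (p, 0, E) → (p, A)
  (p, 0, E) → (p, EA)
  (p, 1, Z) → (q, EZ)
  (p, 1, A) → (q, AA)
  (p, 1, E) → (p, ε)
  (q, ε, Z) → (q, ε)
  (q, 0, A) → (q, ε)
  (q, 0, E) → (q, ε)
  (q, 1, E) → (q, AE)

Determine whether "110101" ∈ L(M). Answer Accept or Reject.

No computation consumes all input and empties the stack.

Reject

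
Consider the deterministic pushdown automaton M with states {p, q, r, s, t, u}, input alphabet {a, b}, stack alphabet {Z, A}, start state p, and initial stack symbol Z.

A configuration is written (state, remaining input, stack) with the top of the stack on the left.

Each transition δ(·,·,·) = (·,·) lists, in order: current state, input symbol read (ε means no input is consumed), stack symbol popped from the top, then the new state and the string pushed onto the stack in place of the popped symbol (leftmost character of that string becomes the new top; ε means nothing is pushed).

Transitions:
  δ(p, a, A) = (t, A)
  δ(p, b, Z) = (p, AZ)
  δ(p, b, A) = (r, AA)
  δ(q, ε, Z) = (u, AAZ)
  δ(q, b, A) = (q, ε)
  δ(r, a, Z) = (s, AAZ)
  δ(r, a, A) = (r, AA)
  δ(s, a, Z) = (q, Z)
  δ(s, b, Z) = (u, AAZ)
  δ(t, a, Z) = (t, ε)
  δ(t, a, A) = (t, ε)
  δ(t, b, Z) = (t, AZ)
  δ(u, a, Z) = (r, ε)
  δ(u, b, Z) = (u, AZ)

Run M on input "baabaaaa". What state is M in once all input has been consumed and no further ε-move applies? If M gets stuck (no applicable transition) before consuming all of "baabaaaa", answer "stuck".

(p, baabaaaa, Z) ⊢ (p, aabaaaa, AZ) ⊢ (t, abaaaa, AZ) ⊢ (t, baaaa, Z) ⊢ (t, aaaa, AZ) ⊢ (t, aaa, Z) ⊢ (t, aa, ε)
No transition for (t, a, top ε); M blocks with input aa remaining.

stuck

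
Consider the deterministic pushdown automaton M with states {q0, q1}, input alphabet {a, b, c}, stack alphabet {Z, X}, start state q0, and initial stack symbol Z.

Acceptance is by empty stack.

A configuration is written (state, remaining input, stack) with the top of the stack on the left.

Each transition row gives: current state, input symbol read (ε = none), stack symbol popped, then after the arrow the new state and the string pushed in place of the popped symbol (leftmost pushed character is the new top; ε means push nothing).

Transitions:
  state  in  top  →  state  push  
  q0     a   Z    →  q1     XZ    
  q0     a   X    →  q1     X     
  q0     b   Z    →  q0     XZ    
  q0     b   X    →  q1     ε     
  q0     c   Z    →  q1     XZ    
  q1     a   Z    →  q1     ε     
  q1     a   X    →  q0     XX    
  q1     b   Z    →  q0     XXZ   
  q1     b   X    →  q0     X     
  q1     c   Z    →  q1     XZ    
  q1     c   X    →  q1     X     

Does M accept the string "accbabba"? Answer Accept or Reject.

(q0, accbabba, Z)
  read a, top Z: go to q1, push XZ → (q1, ccbabba, XZ)
  read c, top X: go to q1, push X → (q1, cbabba, XZ)
  read c, top X: go to q1, push X → (q1, babba, XZ)
  read b, top X: go to q0, push X → (q0, abba, XZ)
  read a, top X: go to q1, push X → (q1, bba, XZ)
  read b, top X: go to q0, push X → (q0, ba, XZ)
  read b, top X: go to q1, push ε → (q1, a, Z)
  read a, top Z: go to q1, push ε → (q1, ε, ε)
All input consumed and the stack is empty.

Accept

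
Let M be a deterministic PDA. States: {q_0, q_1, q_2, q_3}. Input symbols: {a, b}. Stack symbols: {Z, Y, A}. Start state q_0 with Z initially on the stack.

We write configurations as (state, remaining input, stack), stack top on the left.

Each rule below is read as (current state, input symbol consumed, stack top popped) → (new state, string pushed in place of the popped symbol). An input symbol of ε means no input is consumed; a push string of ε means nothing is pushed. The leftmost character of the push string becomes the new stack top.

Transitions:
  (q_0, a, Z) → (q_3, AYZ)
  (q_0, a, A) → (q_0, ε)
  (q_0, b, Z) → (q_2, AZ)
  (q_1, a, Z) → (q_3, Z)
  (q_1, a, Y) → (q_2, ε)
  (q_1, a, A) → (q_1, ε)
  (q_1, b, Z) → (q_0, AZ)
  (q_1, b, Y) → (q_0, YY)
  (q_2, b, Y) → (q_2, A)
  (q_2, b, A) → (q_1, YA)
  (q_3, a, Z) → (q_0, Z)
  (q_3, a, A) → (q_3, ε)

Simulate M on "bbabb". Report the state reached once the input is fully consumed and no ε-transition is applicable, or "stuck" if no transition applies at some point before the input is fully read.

q_0

(q_0, bbabb, Z)
  read b, top Z: go to q_2, push AZ → (q_2, babb, AZ)
  read b, top A: go to q_1, push YA → (q_1, abb, YAZ)
  read a, top Y: go to q_2, push ε → (q_2, bb, AZ)
  read b, top A: go to q_1, push YA → (q_1, b, YAZ)
  read b, top Y: go to q_0, push YY → (q_0, ε, YYAZ)
All input consumed; M is in state q_0.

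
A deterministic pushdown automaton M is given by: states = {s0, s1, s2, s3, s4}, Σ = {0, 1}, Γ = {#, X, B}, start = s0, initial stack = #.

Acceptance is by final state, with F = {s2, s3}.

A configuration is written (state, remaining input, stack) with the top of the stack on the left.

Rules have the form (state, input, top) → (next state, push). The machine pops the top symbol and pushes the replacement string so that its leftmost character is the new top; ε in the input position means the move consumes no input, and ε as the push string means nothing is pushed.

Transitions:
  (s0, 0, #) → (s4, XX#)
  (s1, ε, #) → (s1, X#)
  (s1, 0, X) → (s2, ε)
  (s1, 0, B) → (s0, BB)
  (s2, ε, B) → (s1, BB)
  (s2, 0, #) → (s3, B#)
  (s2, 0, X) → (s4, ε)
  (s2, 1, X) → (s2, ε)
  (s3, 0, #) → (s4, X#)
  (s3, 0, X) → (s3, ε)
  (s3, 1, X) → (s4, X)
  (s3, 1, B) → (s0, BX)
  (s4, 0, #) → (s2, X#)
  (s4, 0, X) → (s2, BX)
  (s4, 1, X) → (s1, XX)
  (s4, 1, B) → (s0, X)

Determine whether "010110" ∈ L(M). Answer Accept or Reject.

Accept

(s0, 010110, #)
  read 0, top #: go to s4, push XX# → (s4, 10110, XX#)
  read 1, top X: go to s1, push XX → (s1, 0110, XXX#)
  read 0, top X: go to s2, push ε → (s2, 110, XX#)
  read 1, top X: go to s2, push ε → (s2, 10, X#)
  read 1, top X: go to s2, push ε → (s2, 0, #)
  read 0, top #: go to s3, push B# → (s3, ε, B#)
All input consumed; state s3 ∈ F.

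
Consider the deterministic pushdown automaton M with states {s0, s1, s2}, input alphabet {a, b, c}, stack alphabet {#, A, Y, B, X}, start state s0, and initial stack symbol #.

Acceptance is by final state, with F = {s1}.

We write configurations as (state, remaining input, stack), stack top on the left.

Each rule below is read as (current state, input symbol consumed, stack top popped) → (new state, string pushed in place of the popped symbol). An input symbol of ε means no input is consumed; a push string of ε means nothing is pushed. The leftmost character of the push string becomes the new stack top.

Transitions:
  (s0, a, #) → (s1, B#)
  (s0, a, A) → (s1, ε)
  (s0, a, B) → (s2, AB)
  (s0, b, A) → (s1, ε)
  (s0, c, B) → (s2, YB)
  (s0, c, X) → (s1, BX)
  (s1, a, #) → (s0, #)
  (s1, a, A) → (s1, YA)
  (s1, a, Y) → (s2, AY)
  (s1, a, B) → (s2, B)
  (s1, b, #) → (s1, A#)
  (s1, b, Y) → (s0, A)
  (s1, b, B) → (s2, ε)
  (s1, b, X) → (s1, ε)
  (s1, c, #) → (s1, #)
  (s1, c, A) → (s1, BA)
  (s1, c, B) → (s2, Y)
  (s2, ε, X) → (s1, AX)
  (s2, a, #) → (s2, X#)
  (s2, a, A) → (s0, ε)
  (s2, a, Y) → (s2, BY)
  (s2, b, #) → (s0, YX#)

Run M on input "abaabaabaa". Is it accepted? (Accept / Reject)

(s0, abaabaabaa, #)
  read a, top #: go to s1, push B# → (s1, baabaabaa, B#)
  read b, top B: go to s2, push ε → (s2, aabaabaa, #)
  read a, top #: go to s2, push X# → (s2, abaabaa, X#)
  ε-move, top X: go to s1, push AX → (s1, abaabaa, AX#)
  read a, top A: go to s1, push YA → (s1, baabaa, YAX#)
  read b, top Y: go to s0, push A → (s0, aabaa, AAX#)
  read a, top A: go to s1, push ε → (s1, abaa, AX#)
  read a, top A: go to s1, push YA → (s1, baa, YAX#)
  read b, top Y: go to s0, push A → (s0, aa, AAX#)
  read a, top A: go to s1, push ε → (s1, a, AX#)
  read a, top A: go to s1, push YA → (s1, ε, YAX#)
All input consumed; state s1 ∈ F.

Accept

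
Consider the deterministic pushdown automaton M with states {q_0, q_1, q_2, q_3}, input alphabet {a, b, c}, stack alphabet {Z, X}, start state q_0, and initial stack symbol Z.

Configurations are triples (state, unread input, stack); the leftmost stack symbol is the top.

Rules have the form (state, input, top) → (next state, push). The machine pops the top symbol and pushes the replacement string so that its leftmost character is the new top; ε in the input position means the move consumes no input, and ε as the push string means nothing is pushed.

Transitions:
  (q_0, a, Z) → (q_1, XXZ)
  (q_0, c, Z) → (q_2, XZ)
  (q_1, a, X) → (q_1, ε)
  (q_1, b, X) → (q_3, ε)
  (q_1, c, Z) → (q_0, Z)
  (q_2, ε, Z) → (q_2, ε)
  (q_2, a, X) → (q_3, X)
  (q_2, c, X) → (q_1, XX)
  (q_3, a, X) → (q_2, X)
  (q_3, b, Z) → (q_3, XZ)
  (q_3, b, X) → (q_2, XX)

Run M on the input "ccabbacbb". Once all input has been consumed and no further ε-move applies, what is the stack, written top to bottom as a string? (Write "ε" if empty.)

XXZ

(q_0, ccabbacbb, Z)
  read c, top Z: go to q_2, push XZ → (q_2, cabbacbb, XZ)
  read c, top X: go to q_1, push XX → (q_1, abbacbb, XXZ)
  read a, top X: go to q_1, push ε → (q_1, bbacbb, XZ)
  read b, top X: go to q_3, push ε → (q_3, bacbb, Z)
  read b, top Z: go to q_3, push XZ → (q_3, acbb, XZ)
  read a, top X: go to q_2, push X → (q_2, cbb, XZ)
  read c, top X: go to q_1, push XX → (q_1, bb, XXZ)
  read b, top X: go to q_3, push ε → (q_3, b, XZ)
  read b, top X: go to q_2, push XX → (q_2, ε, XXZ)
All input consumed in state q_2 with stack XXZ.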